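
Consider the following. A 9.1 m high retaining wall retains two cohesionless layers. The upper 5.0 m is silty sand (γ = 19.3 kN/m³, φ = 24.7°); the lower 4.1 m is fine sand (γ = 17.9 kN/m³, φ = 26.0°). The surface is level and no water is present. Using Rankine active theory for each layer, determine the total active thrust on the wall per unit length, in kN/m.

312 kN/m

K_a1 = tan²(45°−24.7°/2) = 0.4106; K_a2 = tan²(45°−26.0°/2) = 0.3905.
Layer 1: σ at base = K_a1 γ₁ h₁ = 39.62 kPa; P₁ = ½×39.62×5.0 = 99.05.
Layer 2: σ_v at top = γ₁h₁ = 96.50; σ_h top = K_a2×96.50 = 37.68; σ_h base = K_a2×(96.50+17.9×4.1) = 66.34.
P₂ = ½(37.68+66.34)×4.1 = 213.2. Total P_a = 99.05+213.2 = 312.3 kN/m.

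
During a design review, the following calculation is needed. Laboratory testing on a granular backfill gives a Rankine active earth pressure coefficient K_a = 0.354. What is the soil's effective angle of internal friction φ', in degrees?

K_a = tan²(45° − φ/2) ⇒ 45° − φ/2 = arctan(√0.354) = 30.75°.
φ = 2(45° − 30.75°) = 28.50°.

28.5°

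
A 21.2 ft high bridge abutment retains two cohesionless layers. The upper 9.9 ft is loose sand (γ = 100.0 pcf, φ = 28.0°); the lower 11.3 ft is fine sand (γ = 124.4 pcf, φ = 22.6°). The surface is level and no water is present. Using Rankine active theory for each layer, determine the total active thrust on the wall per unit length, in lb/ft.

K_a1 = tan²(45°−28.0°/2) = 0.3610; K_a2 = tan²(45°−22.6°/2) = 0.4448.
Layer 1: σ at base = K_a1 γ₁ h₁ = 357.4 psf; P₁ = ½×357.4×9.9 = 1769.
Layer 2: σ_v at top = γ₁h₁ = 990.0; σ_h top = K_a2×990.0 = 440.3; σ_h base = K_a2×(990.0+124.4×11.3) = 1066.
P₂ = ½(440.3+1066)×11.3 = 8508. Total P_a = 1769+8508 = 10280 lb/ft.

10300 lb/ft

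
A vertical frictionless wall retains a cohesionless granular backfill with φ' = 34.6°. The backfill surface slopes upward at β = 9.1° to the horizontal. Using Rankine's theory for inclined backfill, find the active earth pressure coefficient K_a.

0.285

K_a = cos β · (cos β − √(cos²β − cos²φ)) / (cos β + √(cos²β − cos²φ)).
cos β = 0.9874, cos φ = 0.8231, √(cos²β − cos²φ) = 0.5454.
K_a = 0.9874 × (0.9874 − 0.5454)/(0.9874 + 0.5454) = 0.2848.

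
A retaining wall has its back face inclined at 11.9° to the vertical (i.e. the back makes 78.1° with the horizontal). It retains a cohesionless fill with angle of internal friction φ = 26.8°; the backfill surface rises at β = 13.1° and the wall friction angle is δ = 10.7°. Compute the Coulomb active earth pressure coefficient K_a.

0.543

K_a = sin²(α+φ) / [sin²α · sin(α−δ) · (1 + √{sin(φ+δ)sin(φ−β) / (sin(α−δ)sin(α+β))})²].
With α = 78.1°, φ = 26.8°, δ = 10.7°, β = 13.1°: K_a = 0.5427.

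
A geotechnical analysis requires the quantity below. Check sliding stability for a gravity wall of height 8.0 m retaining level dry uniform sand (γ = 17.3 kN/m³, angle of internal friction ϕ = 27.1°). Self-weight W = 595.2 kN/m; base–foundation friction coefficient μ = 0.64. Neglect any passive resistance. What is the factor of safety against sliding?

K_a = tan²(45° − 27.1°/2) = 0.3741.
P_a = ½K_aγH² = 0.5×0.3741×17.3×8.0² = 207.1 kN/m, acting at H/3 = 2.667 m above the base.
FS_sliding = μW / P_a = 0.64×595.2 / 207.1 = 1.840.

1.84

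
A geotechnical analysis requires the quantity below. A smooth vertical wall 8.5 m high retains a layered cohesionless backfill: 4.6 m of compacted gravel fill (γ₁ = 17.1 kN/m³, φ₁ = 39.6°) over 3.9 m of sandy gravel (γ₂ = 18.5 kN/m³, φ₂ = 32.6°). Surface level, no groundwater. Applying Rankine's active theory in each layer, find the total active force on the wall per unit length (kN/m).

K_a1 = tan²(45°−39.6°/2) = 0.2214; K_a2 = tan²(45°−32.6°/2) = 0.2997.
Layer 1: σ at base = K_a1 γ₁ h₁ = 17.42 kPa; P₁ = ½×17.42×4.6 = 40.06.
Layer 2: σ_v at top = γ₁h₁ = 78.66; σ_h top = K_a2×78.66 = 23.58; σ_h base = K_a2×(78.66+18.5×3.9) = 45.20.
P₂ = ½(23.58+45.20)×3.9 = 134.1. Total P_a = 40.06+134.1 = 174.2 kN/m.

174 kN/m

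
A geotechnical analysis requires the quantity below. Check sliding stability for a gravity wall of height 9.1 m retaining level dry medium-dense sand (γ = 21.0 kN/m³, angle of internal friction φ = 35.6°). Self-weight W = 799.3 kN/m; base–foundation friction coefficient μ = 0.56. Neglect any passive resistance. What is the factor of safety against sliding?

1.95

K_a = tan²(45° − 35.6°/2) = 0.2641.
P_a = ½K_aγH² = 0.5×0.2641×21.0×9.1² = 229.7 kN/m, acting at H/3 = 3.033 m above the base.
FS_sliding = μW / P_a = 0.56×799.3 / 229.7 = 1.949.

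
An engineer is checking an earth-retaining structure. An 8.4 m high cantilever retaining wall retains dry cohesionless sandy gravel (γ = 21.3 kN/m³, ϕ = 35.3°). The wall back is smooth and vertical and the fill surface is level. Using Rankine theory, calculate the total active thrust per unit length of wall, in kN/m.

201 kN/m

K_a = tan²(45° − φ/2) = 0.2675.
P_a = ½ K_a γ H² = 0.5 × 0.2675 × 21.3 × 8.4² = 201.0 kN/m.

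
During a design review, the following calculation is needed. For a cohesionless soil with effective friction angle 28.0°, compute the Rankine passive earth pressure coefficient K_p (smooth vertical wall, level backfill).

2.77

K_p = (1 + sin φ)/(1 − sin φ) = tan²(45° + 28.0°/2) = 2.770.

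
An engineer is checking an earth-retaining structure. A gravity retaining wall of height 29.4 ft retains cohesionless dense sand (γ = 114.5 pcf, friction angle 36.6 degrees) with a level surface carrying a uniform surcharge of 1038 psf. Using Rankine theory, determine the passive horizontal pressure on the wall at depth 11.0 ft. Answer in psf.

K_p = (1 + sin φ)/(1 − sin φ) = 3.953.
σ_v = γz + q = 114.5 × 11.0 + 1038 = 2298 psf.
σ_h = K_p σ_v = 3.953 × 2298 = 9083 psf.

9080 psf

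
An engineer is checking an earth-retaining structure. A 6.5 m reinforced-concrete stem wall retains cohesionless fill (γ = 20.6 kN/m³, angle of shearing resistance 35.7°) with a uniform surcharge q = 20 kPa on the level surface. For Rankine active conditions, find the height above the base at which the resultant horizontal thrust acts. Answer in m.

K_a = 0.2630.
Triangular part P₁ = ½K_aγH² = 114.4 at H/3 = 2.167 m; rectangular part P₂ = K_a q H = 34.19 at H/2 = 3.250 m.
ȳ = (P₁·2.167 + P₂·3.250)/(P₁+P₂) = 2.416 m.

2.42 m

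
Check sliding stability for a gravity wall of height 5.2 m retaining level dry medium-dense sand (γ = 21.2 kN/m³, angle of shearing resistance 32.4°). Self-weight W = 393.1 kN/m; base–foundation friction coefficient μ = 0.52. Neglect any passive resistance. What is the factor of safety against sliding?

2.36

K_a = tan²(45° − 32.4°/2) = 0.3022.
P_a = ½K_aγH² = 0.5×0.3022×21.2×5.2² = 86.63 kN/m, acting at H/3 = 1.733 m above the base.
FS_sliding = μW / P_a = 0.52×393.1 / 86.63 = 2.360.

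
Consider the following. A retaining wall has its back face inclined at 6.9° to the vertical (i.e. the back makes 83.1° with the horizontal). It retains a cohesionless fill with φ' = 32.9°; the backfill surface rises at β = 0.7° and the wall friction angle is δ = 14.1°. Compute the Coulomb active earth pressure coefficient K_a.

0.323

K_a = sin²(α+φ) / [sin²α · sin(α−δ) · (1 + √{sin(φ+δ)sin(φ−β) / (sin(α−δ)sin(α+β))})²].
With α = 83.1°, φ = 32.9°, δ = 14.1°, β = 0.7°: K_a = 0.3233.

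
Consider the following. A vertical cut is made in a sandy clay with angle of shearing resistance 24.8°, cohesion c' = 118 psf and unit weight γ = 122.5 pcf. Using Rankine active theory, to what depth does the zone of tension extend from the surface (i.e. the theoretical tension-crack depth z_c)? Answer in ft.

K_a = tan²(45° − 24.8°/2) = 0.4090; √K_a = 0.6395.
The active pressure is zero where K_a γ z = 2c√K_a, so z_c = 2c/(γ√K_a) = 2×118/(122.5×0.6395) = 3.012 ft.

3.01 ft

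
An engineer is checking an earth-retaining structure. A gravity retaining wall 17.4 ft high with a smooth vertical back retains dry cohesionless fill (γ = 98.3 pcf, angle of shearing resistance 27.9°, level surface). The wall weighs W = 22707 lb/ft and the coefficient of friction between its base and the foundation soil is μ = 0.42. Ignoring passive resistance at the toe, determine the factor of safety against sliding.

K_a = tan²(45° − 27.9°/2) = 0.3625.
P_a = ½K_aγH² = 0.5×0.3625×98.3×17.4² = 5394 lb/ft, acting at H/3 = 5.800 ft above the base.
FS_sliding = μW / P_a = 0.42×22707 / 5394 = 1.768.

1.77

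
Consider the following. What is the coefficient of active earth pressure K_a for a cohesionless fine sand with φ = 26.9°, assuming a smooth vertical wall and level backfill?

0.377

K_a = tan²(45° − φ/2) = tan²(31.55°) = 0.3770.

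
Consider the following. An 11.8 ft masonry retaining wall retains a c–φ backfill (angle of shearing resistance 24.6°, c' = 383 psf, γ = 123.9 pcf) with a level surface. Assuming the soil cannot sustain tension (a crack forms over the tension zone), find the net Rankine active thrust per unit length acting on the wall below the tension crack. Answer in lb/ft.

120 lb/ft

K_a = 0.4121; √K_a = 0.6420.
Tension-crack depth z_c = 2c/(γ√K_a) = 2×383/(123.9×0.6420) = 9.630 ft.
σ_a at base = K_a γ H − 2c√K_a = 0.4121×123.9×11.8 − 2×383×0.6420 = 110.8 psf.
P_a = ½ × 110.8 × (H − z_c) = 0.5×110.8×2.170 = 120.2 lb/ft.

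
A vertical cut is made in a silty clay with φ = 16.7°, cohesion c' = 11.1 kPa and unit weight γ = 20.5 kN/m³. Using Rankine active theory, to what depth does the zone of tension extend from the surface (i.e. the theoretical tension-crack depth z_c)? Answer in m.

1.46 m

K_a = tan²(45° − 16.7°/2) = 0.5536; √K_a = 0.7440.
The active pressure is zero where K_a γ z = 2c√K_a, so z_c = 2c/(γ√K_a) = 2×11.1/(20.5×0.7440) = 1.456 m.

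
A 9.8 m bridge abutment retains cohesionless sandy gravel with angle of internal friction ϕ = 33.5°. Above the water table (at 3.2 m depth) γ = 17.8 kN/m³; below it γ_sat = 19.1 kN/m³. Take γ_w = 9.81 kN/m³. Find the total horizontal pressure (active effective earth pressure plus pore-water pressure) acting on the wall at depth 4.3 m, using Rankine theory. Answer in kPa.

30.2 kPa

K_a = (1 − sin φ)/(1 + sin φ) = 0.2887.
γ' = 19.1 − 9.81 = 9.290 kN/m³.
Effective vertical stress at 4.3 m: σ'_v = 17.8×3.2 + 9.290×1.10 = 67.18 kPa.
σ'_h = K_a σ'_v = 0.2887 × 67.18 = 19.40 kPa; u = γ_w × 1.10 = 10.79 kPa.
Total σ_h = 19.40 + 10.79 = 30.19 kPa.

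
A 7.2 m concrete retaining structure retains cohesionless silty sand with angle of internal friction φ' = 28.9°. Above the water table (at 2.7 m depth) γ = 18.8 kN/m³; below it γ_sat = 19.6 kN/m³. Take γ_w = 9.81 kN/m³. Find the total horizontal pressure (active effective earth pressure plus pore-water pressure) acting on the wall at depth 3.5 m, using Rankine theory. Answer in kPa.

K_a = (1 − sin φ)/(1 + sin φ) = 0.3484.
γ' = 19.6 − 9.81 = 9.790 kN/m³.
Effective vertical stress at 3.5 m: σ'_v = 18.8×2.7 + 9.790×0.800 = 58.59 kPa.
σ'_h = K_a σ'_v = 0.3484 × 58.59 = 20.41 kPa; u = γ_w × 0.800 = 7.848 kPa.
Total σ_h = 20.41 + 7.848 = 28.26 kPa.

28.3 kPa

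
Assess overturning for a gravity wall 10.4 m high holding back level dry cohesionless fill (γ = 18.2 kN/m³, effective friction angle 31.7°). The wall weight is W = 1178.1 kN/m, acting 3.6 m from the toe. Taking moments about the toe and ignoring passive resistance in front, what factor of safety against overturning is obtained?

K_a = tan²(45° − 31.7°/2) = 0.3111.
P_a = ½K_aγH² = 0.5×0.3111×18.2×10.4² = 306.2 kN/m, acting at H/3 = 3.467 m above the base.
Overturning moment M_o = P_a × H/3 = 306.2 × 3.467 = 1061.
Resisting moment M_r = W × 3.6 = 1178.1 × 3.6 = 4241.
FS_overturning = M_r/M_o = 4241/1061 = 3.996.

4.00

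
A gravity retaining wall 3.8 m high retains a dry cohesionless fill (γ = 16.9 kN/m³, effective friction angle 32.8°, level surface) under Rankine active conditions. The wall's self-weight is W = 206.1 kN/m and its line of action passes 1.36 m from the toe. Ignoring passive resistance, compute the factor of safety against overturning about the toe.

K_a = tan²(45° − 32.8°/2) = 0.2973.
P_a = ½K_aγH² = 0.5×0.2973×16.9×3.8² = 36.27 kN/m, acting at H/3 = 1.267 m above the base.
Overturning moment M_o = P_a × H/3 = 36.27 × 1.267 = 45.94.
Resisting moment M_r = W × 1.36 = 206.1 × 1.36 = 280.3.
FS_overturning = M_r/M_o = 280.3/45.94 = 6.101.

6.10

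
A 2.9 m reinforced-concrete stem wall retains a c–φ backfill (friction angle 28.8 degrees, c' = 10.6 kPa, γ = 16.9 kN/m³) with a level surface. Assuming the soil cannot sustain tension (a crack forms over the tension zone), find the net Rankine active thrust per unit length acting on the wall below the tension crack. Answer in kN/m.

K_a = 0.3498; √K_a = 0.5914.
Tension-crack depth z_c = 2c/(γ√K_a) = 2×10.6/(16.9×0.5914) = 2.121 m.
σ_a at base = K_a γ H − 2c√K_a = 0.3498×16.9×2.9 − 2×10.6×0.5914 = 4.604 kPa.
P_a = ½ × 4.604 × (H − z_c) = 0.5×4.604×0.7789 = 1.793 kN/m.

1.79 kN/m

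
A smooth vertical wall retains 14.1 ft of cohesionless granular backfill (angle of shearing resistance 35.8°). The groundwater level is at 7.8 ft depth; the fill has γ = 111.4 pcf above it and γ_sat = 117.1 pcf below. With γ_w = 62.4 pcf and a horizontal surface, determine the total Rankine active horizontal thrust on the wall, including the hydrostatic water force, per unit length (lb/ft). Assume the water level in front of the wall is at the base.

K_a = tan²(45° − φ/2) = 0.2619.
γ' = 117.1 − 62.4 = 54.70 pcf. Depth below WT = 6.3 ft.
σ'_h at WT = K_a γ d_w = 227.5 psf; at base = 227.5 + K_a γ' × 6.3 = 317.8 psf.
P₁ (0–7.8 ft) = ½×227.5×7.8 = 887.4. P₂ (7.8–14.1 ft) = ½(227.5+317.8)×6.3 = 1718.
P_w = ½ γ_w h₂² = 0.5×62.4×6.3² = 1238. Total = 887.4+1718+1238 = 3843 lb/ft.

3840 lb/ft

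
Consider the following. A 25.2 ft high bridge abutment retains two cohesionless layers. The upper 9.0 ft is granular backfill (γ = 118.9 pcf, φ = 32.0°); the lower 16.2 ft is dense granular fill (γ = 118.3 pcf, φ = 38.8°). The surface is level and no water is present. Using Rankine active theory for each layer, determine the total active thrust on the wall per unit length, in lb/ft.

K_a1 = tan²(45°−32.0°/2) = 0.3073; K_a2 = tan²(45°−38.8°/2) = 0.2296.
Layer 1: σ at base = K_a1 γ₁ h₁ = 328.8 psf; P₁ = ½×328.8×9.0 = 1480.
Layer 2: σ_v at top = γ₁h₁ = 1070; σ_h top = K_a2×1070 = 245.6; σ_h base = K_a2×(1070+118.3×16.2) = 685.6.
P₂ = ½(245.6+685.6)×16.2 = 7543. Total P_a = 1480+7543 = 9023 lb/ft.

9020 lb/ft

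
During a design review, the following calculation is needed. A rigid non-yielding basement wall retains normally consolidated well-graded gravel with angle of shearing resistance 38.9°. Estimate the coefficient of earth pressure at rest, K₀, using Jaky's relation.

0.372

K₀ = 1 − sin φ' = 1 − sin 38.9° = 0.3720.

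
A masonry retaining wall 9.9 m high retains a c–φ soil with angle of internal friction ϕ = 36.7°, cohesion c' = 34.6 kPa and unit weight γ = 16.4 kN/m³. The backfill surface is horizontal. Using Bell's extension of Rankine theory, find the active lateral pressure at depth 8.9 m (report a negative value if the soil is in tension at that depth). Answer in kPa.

2.03 kPa

K_a = (1 − sin φ)/(1 + sin φ) = 0.2519.
σ_a = K_a γ z − 2c√K_a = 0.2519×16.4×8.9 − 2×34.6×0.5019 = 2.033 kPa.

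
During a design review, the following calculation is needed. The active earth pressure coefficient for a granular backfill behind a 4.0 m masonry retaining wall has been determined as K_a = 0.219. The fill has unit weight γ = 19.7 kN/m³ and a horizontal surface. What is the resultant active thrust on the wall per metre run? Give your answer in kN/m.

34.5 kN/m

P = ½ K_a γ H² = 0.5 × 0.219 × 19.7 × 4.0² = 34.51 kN/m.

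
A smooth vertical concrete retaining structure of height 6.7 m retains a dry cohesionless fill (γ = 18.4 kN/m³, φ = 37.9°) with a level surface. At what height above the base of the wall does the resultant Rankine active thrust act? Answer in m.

K_a = 0.2389.
The pressure distribution is triangular, so the resultant acts at H/3 above the base = 6.7/3 = 2.233 m.

2.23 m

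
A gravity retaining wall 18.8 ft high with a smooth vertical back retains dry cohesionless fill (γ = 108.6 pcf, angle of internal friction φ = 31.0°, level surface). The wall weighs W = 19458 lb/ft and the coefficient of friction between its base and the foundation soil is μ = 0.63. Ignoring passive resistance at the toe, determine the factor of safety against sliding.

K_a = tan²(45° − 31.0°/2) = 0.3201.
P_a = ½K_aγH² = 0.5×0.3201×108.6×18.8² = 6143 lb/ft, acting at H/3 = 6.267 ft above the base.
FS_sliding = μW / P_a = 0.63×19458 / 6143 = 1.995.

2.00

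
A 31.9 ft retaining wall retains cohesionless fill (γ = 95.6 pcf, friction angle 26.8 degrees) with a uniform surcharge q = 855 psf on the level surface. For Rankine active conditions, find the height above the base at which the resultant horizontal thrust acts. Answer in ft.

K_a = 0.3785.
Triangular part P₁ = ½K_aγH² = 18410 at H/3 = 10.63 ft; rectangular part P₂ = K_a q H = 10320 at H/2 = 15.95 ft.
ȳ = (P₁·10.63 + P₂·15.95)/(P₁+P₂) = 12.54 ft.

12.5 ft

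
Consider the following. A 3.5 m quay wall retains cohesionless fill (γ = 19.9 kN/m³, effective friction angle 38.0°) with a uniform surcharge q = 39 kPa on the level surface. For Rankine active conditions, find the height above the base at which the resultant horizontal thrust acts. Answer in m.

1.47 m

K_a = 0.2379.
Triangular part P₁ = ½K_aγH² = 28.99 at H/3 = 1.167 m; rectangular part P₂ = K_a q H = 32.47 at H/2 = 1.750 m.
ȳ = (P₁·1.167 + P₂·1.750)/(P₁+P₂) = 1.475 m.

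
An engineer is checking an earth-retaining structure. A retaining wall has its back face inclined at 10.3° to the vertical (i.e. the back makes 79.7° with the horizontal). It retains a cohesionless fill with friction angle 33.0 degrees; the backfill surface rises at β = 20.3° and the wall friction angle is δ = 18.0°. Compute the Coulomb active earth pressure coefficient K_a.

0.479

K_a = sin²(α+φ) / [sin²α · sin(α−δ) · (1 + √{sin(φ+δ)sin(φ−β) / (sin(α−δ)sin(α+β))})²].
With α = 79.7°, φ = 33.0°, δ = 18.0°, β = 20.3°: K_a = 0.4790.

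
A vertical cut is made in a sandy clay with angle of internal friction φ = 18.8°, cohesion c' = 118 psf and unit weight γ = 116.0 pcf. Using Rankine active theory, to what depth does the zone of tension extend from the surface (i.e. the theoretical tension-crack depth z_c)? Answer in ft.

K_a = tan²(45° − 18.8°/2) = 0.5126; √K_a = 0.7159.
The active pressure is zero where K_a γ z = 2c√K_a, so z_c = 2c/(γ√K_a) = 2×118/(116.0×0.7159) = 2.842 ft.

2.84 ft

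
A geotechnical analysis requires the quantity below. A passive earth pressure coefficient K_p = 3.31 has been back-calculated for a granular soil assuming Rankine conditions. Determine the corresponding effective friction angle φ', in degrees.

K_p = (1+sin φ)/(1−sin φ) ⇒ sin φ = (K_p − 1)/(K_p + 1) = 0.5360.
φ = arcsin(0.5360) = 32.41°.

32.4°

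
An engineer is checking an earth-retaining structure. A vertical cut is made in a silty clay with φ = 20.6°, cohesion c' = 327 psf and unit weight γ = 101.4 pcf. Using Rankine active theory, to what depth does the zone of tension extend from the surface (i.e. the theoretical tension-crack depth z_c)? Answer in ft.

K_a = tan²(45° − 20.6°/2) = 0.4795; √K_a = 0.6924.
The active pressure is zero where K_a γ z = 2c√K_a, so z_c = 2c/(γ√K_a) = 2×327/(101.4×0.6924) = 9.315 ft.

9.31 ft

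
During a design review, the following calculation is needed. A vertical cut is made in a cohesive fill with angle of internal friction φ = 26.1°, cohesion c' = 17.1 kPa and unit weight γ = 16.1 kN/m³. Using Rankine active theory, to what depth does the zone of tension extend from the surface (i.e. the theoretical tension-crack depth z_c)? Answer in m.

3.41 m

K_a = tan²(45° − 26.1°/2) = 0.3889; √K_a = 0.6237.
The active pressure is zero where K_a γ z = 2c√K_a, so z_c = 2c/(γ√K_a) = 2×17.1/(16.1×0.6237) = 3.406 m.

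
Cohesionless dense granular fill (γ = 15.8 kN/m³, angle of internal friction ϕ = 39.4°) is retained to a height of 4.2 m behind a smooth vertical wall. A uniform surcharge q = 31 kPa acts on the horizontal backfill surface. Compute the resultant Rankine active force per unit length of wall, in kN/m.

60.2 kN/m

K_a = tan²(45° − φ/2) = 0.2234.
Soil triangle: ½ K_a γ H² = 0.5×0.2234×15.8×4.2² = 31.14 kN/m.
Surcharge rectangle: K_a q H = 0.2234×31×4.2 = 29.09 kN/m.
Total = 31.14 + 29.09 = 60.23 kN/m.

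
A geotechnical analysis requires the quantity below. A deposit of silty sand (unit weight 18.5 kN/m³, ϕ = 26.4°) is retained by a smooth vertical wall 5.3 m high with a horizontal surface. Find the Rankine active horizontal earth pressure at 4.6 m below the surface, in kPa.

32.7 kPa

K_a = (1 − sin φ)/(1 + sin φ) = 0.3844.
σ_h = K_a γ z = 0.3844 × 18.5 × 4.6 = 32.72 kPa.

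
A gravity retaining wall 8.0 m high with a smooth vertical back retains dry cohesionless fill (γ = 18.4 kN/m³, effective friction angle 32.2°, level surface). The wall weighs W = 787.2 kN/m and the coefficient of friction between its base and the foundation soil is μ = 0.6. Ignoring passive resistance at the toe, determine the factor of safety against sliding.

K_a = tan²(45° − 32.2°/2) = 0.3047.
P_a = ½K_aγH² = 0.5×0.3047×18.4×8.0² = 179.4 kN/m, acting at H/3 = 2.667 m above the base.
FS_sliding = μW / P_a = 0.6×787.2 / 179.4 = 2.632.

2.63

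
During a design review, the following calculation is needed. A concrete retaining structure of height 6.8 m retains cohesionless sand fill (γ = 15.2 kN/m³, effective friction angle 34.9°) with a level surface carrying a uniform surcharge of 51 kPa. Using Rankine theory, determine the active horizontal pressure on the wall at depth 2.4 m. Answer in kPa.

23.8 kPa

K_a = (1 − sin φ)/(1 + sin φ) = 0.2721.
σ_v = γz + q = 15.2 × 2.4 + 51 = 87.48 kPa.
σ_h = K_a σ_v = 0.2721 × 87.48 = 23.81 kPa.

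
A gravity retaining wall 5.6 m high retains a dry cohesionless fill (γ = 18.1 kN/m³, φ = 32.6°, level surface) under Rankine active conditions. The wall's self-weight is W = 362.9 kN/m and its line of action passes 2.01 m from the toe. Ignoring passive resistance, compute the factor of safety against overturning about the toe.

K_a = tan²(45° − 32.6°/2) = 0.2997.
P_a = ½K_aγH² = 0.5×0.2997×18.1×5.6² = 85.07 kN/m, acting at H/3 = 1.867 m above the base.
Overturning moment M_o = P_a × H/3 = 85.07 × 1.867 = 158.8.
Resisting moment M_r = W × 2.01 = 362.9 × 2.01 = 729.4.
FS_overturning = M_r/M_o = 729.4/158.8 = 4.594.

4.59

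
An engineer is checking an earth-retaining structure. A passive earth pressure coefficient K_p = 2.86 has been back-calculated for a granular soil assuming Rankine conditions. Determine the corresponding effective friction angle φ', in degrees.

K_p = (1+sin φ)/(1−sin φ) ⇒ sin φ = (K_p − 1)/(K_p + 1) = 0.4819.
φ = arcsin(0.4819) = 28.81°.

28.8°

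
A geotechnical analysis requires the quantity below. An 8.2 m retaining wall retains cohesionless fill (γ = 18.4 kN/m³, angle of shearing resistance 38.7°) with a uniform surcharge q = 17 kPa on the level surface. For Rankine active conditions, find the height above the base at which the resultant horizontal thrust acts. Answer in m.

2.98 m

K_a = 0.2306.
Triangular part P₁ = ½K_aγH² = 142.6 at H/3 = 2.733 m; rectangular part P₂ = K_a q H = 32.14 at H/2 = 4.100 m.
ȳ = (P₁·2.733 + P₂·4.100)/(P₁+P₂) = 2.985 m.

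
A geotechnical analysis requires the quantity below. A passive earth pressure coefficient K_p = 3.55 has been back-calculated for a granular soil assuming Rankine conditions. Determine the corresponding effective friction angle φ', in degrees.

34.1°

K_p = (1+sin φ)/(1−sin φ) ⇒ sin φ = (K_p − 1)/(K_p + 1) = 0.5604.
φ = arcsin(0.5604) = 34.09°.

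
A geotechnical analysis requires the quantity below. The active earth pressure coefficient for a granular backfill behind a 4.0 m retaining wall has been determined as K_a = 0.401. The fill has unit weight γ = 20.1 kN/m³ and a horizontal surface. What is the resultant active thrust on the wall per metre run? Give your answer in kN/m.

P = ½ K_a γ H² = 0.5 × 0.401 × 20.1 × 4.0² = 64.48 kN/m.

64.5 kN/m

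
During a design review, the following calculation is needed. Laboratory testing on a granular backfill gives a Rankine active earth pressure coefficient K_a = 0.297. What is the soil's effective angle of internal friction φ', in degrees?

K_a = tan²(45° − φ/2) ⇒ 45° − φ/2 = arctan(√0.297) = 28.59°.
φ = 2(45° − 28.59°) = 32.82°.

32.8°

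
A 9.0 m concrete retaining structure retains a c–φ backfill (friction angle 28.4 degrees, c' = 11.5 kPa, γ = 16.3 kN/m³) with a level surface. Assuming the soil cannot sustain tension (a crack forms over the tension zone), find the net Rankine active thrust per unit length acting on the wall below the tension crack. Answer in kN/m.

127 kN/m

K_a = 0.3554; √K_a = 0.5961.
Tension-crack depth z_c = 2c/(γ√K_a) = 2×11.5/(16.3×0.5961) = 2.367 m.
σ_a at base = K_a γ H − 2c√K_a = 0.3554×16.3×9.0 − 2×11.5×0.5961 = 38.42 kPa.
P_a = ½ × 38.42 × (H − z_c) = 0.5×38.42×6.633 = 127.4 kN/m.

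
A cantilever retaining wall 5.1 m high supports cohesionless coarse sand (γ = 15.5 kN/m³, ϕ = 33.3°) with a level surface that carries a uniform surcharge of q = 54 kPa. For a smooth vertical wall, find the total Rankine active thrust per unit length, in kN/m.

K_a = tan²(45° − φ/2) = 0.2911.
Soil triangle: ½ K_a γ H² = 0.5×0.2911×15.5×5.1² = 58.69 kN/m.
Surcharge rectangle: K_a q H = 0.2911×54×5.1 = 80.18 kN/m.
Total = 58.69 + 80.18 = 138.9 kN/m.

139 kN/m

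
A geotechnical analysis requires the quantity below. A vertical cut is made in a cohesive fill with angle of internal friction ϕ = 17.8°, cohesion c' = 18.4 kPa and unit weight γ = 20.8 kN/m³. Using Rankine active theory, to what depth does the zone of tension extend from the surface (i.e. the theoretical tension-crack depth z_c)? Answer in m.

K_a = tan²(45° − 17.8°/2) = 0.5318; √K_a = 0.7292.
The active pressure is zero where K_a γ z = 2c√K_a, so z_c = 2c/(γ√K_a) = 2×18.4/(20.8×0.7292) = 2.426 m.

2.43 m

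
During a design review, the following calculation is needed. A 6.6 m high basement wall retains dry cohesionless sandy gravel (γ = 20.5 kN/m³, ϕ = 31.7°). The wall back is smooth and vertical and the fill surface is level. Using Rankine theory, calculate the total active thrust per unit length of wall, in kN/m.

139 kN/m

K_a = tan²(45° − φ/2) = 0.3111.
P_a = ½ K_a γ H² = 0.5 × 0.3111 × 20.5 × 6.6² = 138.9 kN/m.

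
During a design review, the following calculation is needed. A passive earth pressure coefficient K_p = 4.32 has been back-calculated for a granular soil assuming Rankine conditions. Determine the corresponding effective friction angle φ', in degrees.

38.6°

K_p = (1+sin φ)/(1−sin φ) ⇒ sin φ = (K_p − 1)/(K_p + 1) = 0.6241.
φ = arcsin(0.6241) = 38.61°.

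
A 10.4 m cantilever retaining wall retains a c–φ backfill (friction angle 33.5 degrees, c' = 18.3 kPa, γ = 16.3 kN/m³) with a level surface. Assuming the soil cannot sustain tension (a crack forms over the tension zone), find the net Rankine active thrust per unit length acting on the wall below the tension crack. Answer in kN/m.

K_a = 0.2887; √K_a = 0.5373.
Tension-crack depth z_c = 2c/(γ√K_a) = 2×18.3/(16.3×0.5373) = 4.179 m.
σ_a at base = K_a γ H − 2c√K_a = 0.2887×16.3×10.4 − 2×18.3×0.5373 = 29.28 kPa.
P_a = ½ × 29.28 × (H − z_c) = 0.5×29.28×6.221 = 91.07 kN/m.

91.1 kN/m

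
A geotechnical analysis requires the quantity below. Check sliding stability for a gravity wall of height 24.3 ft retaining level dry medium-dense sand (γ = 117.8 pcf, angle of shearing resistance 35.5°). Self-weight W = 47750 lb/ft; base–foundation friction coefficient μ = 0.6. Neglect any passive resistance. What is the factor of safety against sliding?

K_a = tan²(45° − 35.5°/2) = 0.2653.
P_a = ½K_aγH² = 0.5×0.2653×117.8×24.3² = 9226 lb/ft, acting at H/3 = 8.100 ft above the base.
FS_sliding = μW / P_a = 0.6×47750 / 9226 = 3.105.

3.11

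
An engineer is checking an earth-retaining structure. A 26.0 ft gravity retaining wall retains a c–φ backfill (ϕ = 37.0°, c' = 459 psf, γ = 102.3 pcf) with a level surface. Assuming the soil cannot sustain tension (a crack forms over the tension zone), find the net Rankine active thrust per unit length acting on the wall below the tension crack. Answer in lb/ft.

K_a = 0.2486; √K_a = 0.4986.
Tension-crack depth z_c = 2c/(γ√K_a) = 2×459/(102.3×0.4986) = 18.00 ft.
σ_a at base = K_a γ H − 2c√K_a = 0.2486×102.3×26.0 − 2×459×0.4986 = 203.5 psf.
P_a = ½ × 203.5 × (H − z_c) = 0.5×203.5×8.002 = 814.1 lb/ft.

814 lb/ft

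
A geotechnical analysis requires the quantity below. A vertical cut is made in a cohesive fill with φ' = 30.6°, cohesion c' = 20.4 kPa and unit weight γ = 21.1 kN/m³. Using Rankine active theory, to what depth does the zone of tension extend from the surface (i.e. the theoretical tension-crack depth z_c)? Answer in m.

3.39 m

K_a = tan²(45° − 30.6°/2) = 0.3253; √K_a = 0.5704.
The active pressure is zero where K_a γ z = 2c√K_a, so z_c = 2c/(γ√K_a) = 2×20.4/(21.1×0.5704) = 3.390 m.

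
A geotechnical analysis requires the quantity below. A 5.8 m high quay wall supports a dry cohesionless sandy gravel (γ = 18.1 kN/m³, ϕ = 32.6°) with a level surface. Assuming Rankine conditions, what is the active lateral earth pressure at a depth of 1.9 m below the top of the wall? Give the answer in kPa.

K_a = (1 − sin φ)/(1 + sin φ) = 0.2997.
σ_h = K_a γ z = 0.2997 × 18.1 × 1.9 = 10.31 kPa.

10.3 kPa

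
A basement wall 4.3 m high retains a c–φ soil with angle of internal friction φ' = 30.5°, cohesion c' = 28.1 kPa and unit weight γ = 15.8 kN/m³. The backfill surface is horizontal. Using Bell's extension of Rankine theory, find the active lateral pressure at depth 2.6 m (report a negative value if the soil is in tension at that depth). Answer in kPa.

K_a = (1 − sin φ)/(1 + sin φ) = 0.3267.
σ_a = K_a γ z − 2c√K_a = 0.3267×15.8×2.6 − 2×28.1×0.5715 = -18.70 kPa.

-18.7 kPa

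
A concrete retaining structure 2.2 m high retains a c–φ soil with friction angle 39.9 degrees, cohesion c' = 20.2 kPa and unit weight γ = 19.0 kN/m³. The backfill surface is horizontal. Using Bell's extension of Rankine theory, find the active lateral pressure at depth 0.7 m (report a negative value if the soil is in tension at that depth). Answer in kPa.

K_a = (1 − sin φ)/(1 + sin φ) = 0.2184.
σ_a = K_a γ z − 2c√K_a = 0.2184×19.0×0.7 − 2×20.2×0.4674 = -15.98 kPa.

-16.0 kPa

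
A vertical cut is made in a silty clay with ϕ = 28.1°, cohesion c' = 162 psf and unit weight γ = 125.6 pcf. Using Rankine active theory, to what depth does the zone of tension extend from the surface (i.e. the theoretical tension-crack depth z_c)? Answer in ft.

K_a = tan²(45° − 28.1°/2) = 0.3596; √K_a = 0.5997.
The active pressure is zero where K_a γ z = 2c√K_a, so z_c = 2c/(γ√K_a) = 2×162/(125.6×0.5997) = 4.302 ft.

4.30 ft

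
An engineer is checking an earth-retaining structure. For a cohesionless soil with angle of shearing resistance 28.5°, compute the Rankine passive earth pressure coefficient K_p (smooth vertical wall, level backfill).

K_p = (1 + sin φ)/(1 − sin φ) = tan²(45° + 28.5°/2) = 2.825.

2.83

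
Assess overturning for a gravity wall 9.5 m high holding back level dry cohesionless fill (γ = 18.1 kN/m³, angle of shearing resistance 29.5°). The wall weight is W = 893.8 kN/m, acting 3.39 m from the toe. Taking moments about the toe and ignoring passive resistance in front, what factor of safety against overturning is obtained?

K_a = tan²(45° − 29.5°/2) = 0.3401.
P_a = ½K_aγH² = 0.5×0.3401×18.1×9.5² = 277.8 kN/m, acting at H/3 = 3.167 m above the base.
Overturning moment M_o = P_a × H/3 = 277.8 × 3.167 = 879.6.
Resisting moment M_r = W × 3.39 = 893.8 × 3.39 = 3030.
FS_overturning = M_r/M_o = 3030/879.6 = 3.445.

3.44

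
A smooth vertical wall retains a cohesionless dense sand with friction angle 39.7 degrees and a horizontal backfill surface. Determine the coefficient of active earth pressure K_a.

K_a = tan²(45° − φ/2) = tan²(25.15°) = 0.2204.

0.220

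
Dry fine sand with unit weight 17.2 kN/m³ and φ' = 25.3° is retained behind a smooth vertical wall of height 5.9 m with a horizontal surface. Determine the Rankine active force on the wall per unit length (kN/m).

120 kN/m

K_a = tan²(45° − φ/2) = 0.4012.
P_a = ½ K_a γ H² = 0.5 × 0.4012 × 17.2 × 5.9² = 120.1 kN/m.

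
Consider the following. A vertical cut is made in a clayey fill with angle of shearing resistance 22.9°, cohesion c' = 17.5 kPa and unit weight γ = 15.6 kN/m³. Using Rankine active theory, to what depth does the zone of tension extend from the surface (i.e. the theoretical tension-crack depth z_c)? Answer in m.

3.38 m

K_a = tan²(45° − 22.9°/2) = 0.4398; √K_a = 0.6631.
The active pressure is zero where K_a γ z = 2c√K_a, so z_c = 2c/(γ√K_a) = 2×17.5/(15.6×0.6631) = 3.383 m.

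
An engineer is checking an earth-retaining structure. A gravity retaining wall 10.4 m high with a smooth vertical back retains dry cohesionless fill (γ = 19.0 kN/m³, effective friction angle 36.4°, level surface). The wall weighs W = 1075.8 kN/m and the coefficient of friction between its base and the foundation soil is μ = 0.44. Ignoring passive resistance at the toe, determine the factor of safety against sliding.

1.81

K_a = tan²(45° − 36.4°/2) = 0.2552.
P_a = ½K_aγH² = 0.5×0.2552×19.0×10.4² = 262.2 kN/m, acting at H/3 = 3.467 m above the base.
FS_sliding = μW / P_a = 0.44×1075.8 / 262.2 = 1.805.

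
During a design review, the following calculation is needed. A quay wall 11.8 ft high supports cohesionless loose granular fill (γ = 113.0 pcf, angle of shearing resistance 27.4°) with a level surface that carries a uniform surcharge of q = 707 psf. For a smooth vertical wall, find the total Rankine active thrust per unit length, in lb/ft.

K_a = tan²(45° − φ/2) = 0.3697.
Soil triangle: ½ K_a γ H² = 0.5×0.3697×113.0×11.8² = 2908 lb/ft.
Surcharge rectangle: K_a q H = 0.3697×707×11.8 = 3084 lb/ft.
Total = 2908 + 3084 = 5992 lb/ft.

5990 lb/ft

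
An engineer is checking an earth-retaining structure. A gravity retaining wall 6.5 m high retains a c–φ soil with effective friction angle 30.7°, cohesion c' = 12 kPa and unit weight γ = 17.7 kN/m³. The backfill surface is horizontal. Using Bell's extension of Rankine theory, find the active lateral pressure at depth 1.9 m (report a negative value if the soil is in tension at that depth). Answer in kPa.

K_a = (1 − sin φ)/(1 + sin φ) = 0.3240.
σ_a = K_a γ z − 2c√K_a = 0.3240×17.7×1.9 − 2×12×0.5692 = -2.765 kPa.

-2.76 kPa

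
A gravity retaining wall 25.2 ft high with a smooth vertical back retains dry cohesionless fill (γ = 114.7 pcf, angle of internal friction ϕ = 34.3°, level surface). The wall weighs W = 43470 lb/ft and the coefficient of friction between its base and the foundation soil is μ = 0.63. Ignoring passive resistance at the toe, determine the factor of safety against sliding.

K_a = tan²(45° − 34.3°/2) = 0.2792.
P_a = ½K_aγH² = 0.5×0.2792×114.7×25.2² = 10170 lb/ft, acting at H/3 = 8.400 ft above the base.
FS_sliding = μW / P_a = 0.63×43470 / 10170 = 2.694.

2.69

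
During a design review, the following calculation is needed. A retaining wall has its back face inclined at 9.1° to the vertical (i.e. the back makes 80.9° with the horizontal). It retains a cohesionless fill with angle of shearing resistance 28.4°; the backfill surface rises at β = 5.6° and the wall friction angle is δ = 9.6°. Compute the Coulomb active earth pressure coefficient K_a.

K_a = sin²(α+φ) / [sin²α · sin(α−δ) · (1 + √{sin(φ+δ)sin(φ−β) / (sin(α−δ)sin(α+β))})²].
With α = 80.9°, φ = 28.4°, δ = 9.6°, β = 5.6°: K_a = 0.4273.

0.427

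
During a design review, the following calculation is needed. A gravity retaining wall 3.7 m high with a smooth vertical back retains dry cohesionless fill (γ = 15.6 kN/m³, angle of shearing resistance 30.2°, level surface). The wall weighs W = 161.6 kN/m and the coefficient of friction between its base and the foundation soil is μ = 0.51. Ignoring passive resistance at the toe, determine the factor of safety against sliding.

K_a = tan²(45° − 30.2°/2) = 0.3307.
P_a = ½K_aγH² = 0.5×0.3307×15.6×3.7² = 35.31 kN/m, acting at H/3 = 1.233 m above the base.
FS_sliding = μW / P_a = 0.51×161.6 / 35.31 = 2.334.

2.33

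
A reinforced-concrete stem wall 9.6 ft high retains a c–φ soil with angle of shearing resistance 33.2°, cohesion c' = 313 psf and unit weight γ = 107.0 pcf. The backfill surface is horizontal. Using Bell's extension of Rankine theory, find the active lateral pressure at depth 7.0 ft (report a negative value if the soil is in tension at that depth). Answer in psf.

-120 psf

K_a = (1 − sin φ)/(1 + sin φ) = 0.2924.
σ_a = K_a γ z − 2c√K_a = 0.2924×107.0×7.0 − 2×313×0.5407 = -119.5 psf.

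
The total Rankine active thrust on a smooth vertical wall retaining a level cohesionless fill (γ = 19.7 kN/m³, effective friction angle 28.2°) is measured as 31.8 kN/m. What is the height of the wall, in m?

K_a = 0.3582. P_a = ½ K_a γ H² ⇒ H = √(2P_a/(K_a γ)).
H = √(2×31.8/(0.3582×19.7)) = 3.002 m.

3.00 m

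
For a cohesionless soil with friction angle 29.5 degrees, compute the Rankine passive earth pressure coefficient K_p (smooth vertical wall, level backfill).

2.94

K_p = (1 + sin φ)/(1 − sin φ) = tan²(45° + 29.5°/2) = 2.940.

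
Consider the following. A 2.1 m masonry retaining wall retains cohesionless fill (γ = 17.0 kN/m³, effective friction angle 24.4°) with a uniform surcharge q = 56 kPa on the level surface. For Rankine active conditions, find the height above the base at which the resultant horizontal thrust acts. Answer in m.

0.965 m

K_a = 0.4153.
Triangular part P₁ = ½K_aγH² = 15.57 at H/3 = 0.7000 m; rectangular part P₂ = K_a q H = 48.84 at H/2 = 1.050 m.
ȳ = (P₁·0.7000 + P₂·1.050)/(P₁+P₂) = 0.9654 m.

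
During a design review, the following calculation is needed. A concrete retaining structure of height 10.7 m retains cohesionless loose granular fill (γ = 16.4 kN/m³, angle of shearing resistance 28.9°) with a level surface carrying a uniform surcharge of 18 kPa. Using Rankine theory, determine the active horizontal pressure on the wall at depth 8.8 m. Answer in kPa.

56.5 kPa

K_a = (1 − sin φ)/(1 + sin φ) = 0.3484.
σ_v = γz + q = 16.4 × 8.8 + 18 = 162.3 kPa.
σ_h = K_a σ_v = 0.3484 × 162.3 = 56.55 kPa.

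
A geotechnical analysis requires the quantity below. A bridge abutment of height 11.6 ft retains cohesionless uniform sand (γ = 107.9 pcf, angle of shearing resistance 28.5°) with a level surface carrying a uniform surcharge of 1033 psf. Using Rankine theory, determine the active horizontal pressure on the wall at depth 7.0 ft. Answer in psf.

633 psf

K_a = (1 − sin φ)/(1 + sin φ) = 0.3540.
σ_v = γz + q = 107.9 × 7.0 + 1033 = 1788 psf.
σ_h = K_a σ_v = 0.3540 × 1788 = 633.0 psf.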